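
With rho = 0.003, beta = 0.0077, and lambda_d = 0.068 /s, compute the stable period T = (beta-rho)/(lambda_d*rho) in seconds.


T = (beta - rho) / (lambda_d * rho)
T = (0.0077 - 0.003) / (0.068 * 0.003)
T = 23.039 s

23.039


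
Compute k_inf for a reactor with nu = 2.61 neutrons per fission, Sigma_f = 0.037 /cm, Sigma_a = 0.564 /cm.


k_inf = nu * Sigma_f / Sigma_a
k_inf = 2.61 * 0.037 / 0.564
k_inf = 0.17122

0.17122


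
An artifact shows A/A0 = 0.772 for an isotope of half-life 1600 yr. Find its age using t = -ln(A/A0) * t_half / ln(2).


lambda = ln(2) / t_half = ln(2) / 1600 = 4.332170e-04 /yr
t = -ln(A/A0) / lambda
t = -ln(0.772) / 4.332170e-04
t = 597.32 yr

597.32


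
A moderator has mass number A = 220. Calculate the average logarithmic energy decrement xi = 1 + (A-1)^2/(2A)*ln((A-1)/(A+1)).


xi = 1 + (A-1)^2/(2A) * ln((A-1)/(A+1))
xi = 1 + (220-1)^2/(2*220) * ln((220-1)/(220 +1))
xi = 0.0090634

0.0090634


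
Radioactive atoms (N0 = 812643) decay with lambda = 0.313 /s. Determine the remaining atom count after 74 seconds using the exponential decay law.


N = N0 * exp(-lambda * t)
N = 812643 * exp(-0.313 * 74)
N = 7.0920e-05

7.0920e-05


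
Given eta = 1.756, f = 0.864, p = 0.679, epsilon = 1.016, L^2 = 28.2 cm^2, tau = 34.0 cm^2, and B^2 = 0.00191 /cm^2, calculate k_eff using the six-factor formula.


k_inf = eta*f*p*eps = 1.756*0.864*0.679*1.016 = 1.046651
P_TNL = 1/(1 + L^2*B^2) = 1/(1 + 28.2*0.00191) = 0.9488908
P_FNL = exp(-B^2*tau) = exp(-0.00191*34.0) = 0.9371237
k_eff = k_inf * P_TNL * P_FNL = 1.046651 * 0.9488908 * 0.9371237
k_eff = 0.93071

0.93071


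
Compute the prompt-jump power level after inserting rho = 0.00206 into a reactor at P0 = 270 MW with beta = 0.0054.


P1/P0 = beta / (beta - rho)
P1/P0 = 0.0054 / (0.0054 - 0.00206) = 1.616766
P1 = 270 * 1.616766 = 436.53 MW

436.53


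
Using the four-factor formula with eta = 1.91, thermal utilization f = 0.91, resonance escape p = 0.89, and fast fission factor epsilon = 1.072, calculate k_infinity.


k_inf = eta * f * p * epsilon
k_inf = 1.91 * 0.91 * 0.89 * 1.072
k_inf = 1.6583

1.6583


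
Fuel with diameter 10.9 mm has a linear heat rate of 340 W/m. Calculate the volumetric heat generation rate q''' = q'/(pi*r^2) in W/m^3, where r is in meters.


r = D / 2 / 1000 = 10.9 / 2 / 1000 = 0.00545 m
q''' = q' / (pi * r^2)
q''' = 340 / (pi * 0.00545^2)
q''' = 3.6436e+06 W/m^3

3.6436e+06


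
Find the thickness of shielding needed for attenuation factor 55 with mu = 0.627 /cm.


x = ln(factor) / mu
x = ln(55) / 0.627
x = 6.3913 cm

6.3913


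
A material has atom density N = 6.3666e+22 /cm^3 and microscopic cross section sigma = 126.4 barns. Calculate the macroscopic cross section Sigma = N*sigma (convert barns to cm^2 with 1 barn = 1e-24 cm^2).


Sigma = N * sigma_barns * 1e-24
Sigma = 6.3666e+22 * 126.4 * 1e-24
Sigma = 8.0474 /cm

8.0474


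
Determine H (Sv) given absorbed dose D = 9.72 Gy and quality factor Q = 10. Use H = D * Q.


H = D * Q
H = 9.72 * 10
H = 97.200 Sv

97.200


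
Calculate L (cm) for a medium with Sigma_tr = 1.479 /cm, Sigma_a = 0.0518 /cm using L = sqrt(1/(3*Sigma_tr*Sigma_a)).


D = 1 / (3 * Sigma_tr) = 1 / (3 * 1.479) = 0.2253775 cm
L = sqrt(D / Sigma_a)
L = sqrt(0.2253775 / 0.0518)
L = 2.0859 cm

2.0859


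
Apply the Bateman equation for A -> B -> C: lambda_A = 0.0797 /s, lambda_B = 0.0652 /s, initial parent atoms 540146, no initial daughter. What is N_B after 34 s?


N_B(t) = lambda_A * N_A0 / (lambda_B - lambda_A) * [exp(-lambda_A*t) - exp(-lambda_B*t)]
exp(-0.0797*34) = 0.06655012; exp(-0.0652*34) = 0.1089572
N_B = 0.0797 * 540146 / (0.0652 - 0.0797) * (0.06655012 - 0.1089572)
N_B = 125904

125904


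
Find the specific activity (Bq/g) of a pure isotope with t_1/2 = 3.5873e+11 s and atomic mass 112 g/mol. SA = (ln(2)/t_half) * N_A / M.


lambda = ln(2) / t_half = ln(2) / 3.5873e+11 = 1.932225e-12 /s
SA = lambda * N_A / M
SA = 1.932225e-12 * 6.022e23 / 112
SA = 1.0389e+10 Bq/g

1.0389e+10


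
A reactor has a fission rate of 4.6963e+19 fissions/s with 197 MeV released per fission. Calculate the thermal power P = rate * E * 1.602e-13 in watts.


P = fission_rate * E_MeV * 1.602e-13
P = 4.6963e+19 * 197 * 1.602e-13
P = 1.4821e+09 W

1.4821e+09


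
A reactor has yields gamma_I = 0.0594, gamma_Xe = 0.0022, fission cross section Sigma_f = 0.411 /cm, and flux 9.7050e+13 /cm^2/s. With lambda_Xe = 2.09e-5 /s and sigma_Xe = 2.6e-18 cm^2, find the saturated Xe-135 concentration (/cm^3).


Xe_eq = (gamma_I + gamma_Xe) * Sigma_f * phi / (lambda_Xe + sigma_Xe * phi)
Numerator = (0.0594 + 0.0022) * 0.411 * 9.7050e+13 = 2.457073e+12
Denominator = 2.09e-5 + 2.6e-18 * 9.7050e+13 = 2.732300e-04
Xe_eq = 2.457073e+12 / 2.732300e-04 = 8.9927e+15 /cm^3

8.9927e+15


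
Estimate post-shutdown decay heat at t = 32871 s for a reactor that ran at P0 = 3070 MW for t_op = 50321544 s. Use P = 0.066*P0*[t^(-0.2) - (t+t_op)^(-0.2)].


P/P0 = 0.066 * [t^(-0.2) - (t + t_op)^(-0.2)]
P/P0 = 0.066 * [32871^(-0.2) - (32871 + 50321544)^(-0.2)]
P/P0 = 0.066 * [0.1249216 - 0.02881327] = 0.006343150
P = 3070 * 0.006343150 = 19.473 MW

19.473


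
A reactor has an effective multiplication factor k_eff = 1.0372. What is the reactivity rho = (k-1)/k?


rho = (k_eff - 1) / k_eff
rho = (1.0372 - 1) / 1.0372
rho = 0.035866

0.035866


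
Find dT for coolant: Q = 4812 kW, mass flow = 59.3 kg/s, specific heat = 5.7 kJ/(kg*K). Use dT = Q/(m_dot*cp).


dT = Q / (m_dot * cp)
dT = 4812 / (59.3 * 5.7)
dT = 14.236 C

14.236


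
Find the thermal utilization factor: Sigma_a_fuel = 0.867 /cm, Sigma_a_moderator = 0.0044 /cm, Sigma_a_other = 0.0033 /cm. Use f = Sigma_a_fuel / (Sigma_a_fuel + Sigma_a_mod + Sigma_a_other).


f = Sigma_a_fuel / (Sigma_a_fuel + Sigma_a_mod + Sigma_a_other)
f = 0.867 / (0.867 + 0.0044 + 0.0033)
f = 0.99120

0.99120


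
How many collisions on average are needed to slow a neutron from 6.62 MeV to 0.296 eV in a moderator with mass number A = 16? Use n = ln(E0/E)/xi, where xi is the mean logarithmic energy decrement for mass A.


xi = 1 + (A-1)^2/(2A)*ln((A-1)/(A+1)) = 0.1199467 (for A = 16)
n = ln(E0/E) / xi
n = ln(6.62e6 / 0.296) / 0.1199467
n = ln(2.236486e+07) / 0.1199467 = 141.09

141.09


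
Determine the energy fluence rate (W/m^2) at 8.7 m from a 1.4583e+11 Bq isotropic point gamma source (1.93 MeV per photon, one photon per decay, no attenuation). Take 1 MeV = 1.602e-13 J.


psi = A * E * 1.602e-13 / (4*pi*r^2)
psi = 1.4583e+11 * 1.93 * 1.602e-13 / (4*pi*8.7^2)
psi = 4.7404e-05 W/m^2

4.7404e-05


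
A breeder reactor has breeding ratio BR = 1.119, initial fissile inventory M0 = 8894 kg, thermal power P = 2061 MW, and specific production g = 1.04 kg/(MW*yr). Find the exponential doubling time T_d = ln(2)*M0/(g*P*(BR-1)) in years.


Breeding gain G = BR - 1 = 1.119 - 1 = 0.119
Fissile production rate = g * P * G = 1.04 * 2061 * 0.119 = 255.06936 kg/yr
T_d = ln(2) * M0 / (g * P * G)
T_d = ln(2) * 8894 / 255.06936 = 24.169 yr

24.169


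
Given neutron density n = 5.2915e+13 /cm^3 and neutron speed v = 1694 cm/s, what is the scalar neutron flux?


phi = n * v
phi = 5.2915e+13 * 1694
phi = 8.9638e+16 /cm^2/s

8.9638e+16


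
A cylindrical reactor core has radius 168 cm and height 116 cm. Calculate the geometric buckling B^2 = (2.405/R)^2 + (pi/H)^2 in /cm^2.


B^2 = (2.405/R)^2 + (pi/H)^2
B^2 = (2.405/168)^2 + (pi/116)^2
B^2 = 9.3841e-04 /cm^2

9.3841e-04


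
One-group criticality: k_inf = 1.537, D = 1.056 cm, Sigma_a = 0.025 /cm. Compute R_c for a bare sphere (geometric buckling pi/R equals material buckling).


L^2 = D / Sigma_a = 1.056 / 0.025 = 42.24000 cm^2
B_m^2 = (k_inf - 1) / L^2 = (1.537 - 1) / 42.24000 = 0.01271307 /cm^2
For a bare sphere: B_g = pi/R, so R_c = pi / sqrt(B_m^2)
R_c = pi / sqrt(0.01271307) = 27.863 cm

27.863


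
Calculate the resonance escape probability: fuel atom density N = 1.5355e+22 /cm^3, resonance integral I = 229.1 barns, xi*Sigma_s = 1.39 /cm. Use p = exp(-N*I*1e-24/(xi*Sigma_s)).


p = exp(-N * I * 1e-24 / (xi*Sigma_s))
p = exp(-1.5355e+22 * 229.1 * 1e-24 / 1.39)
p = 0.079594

0.079594


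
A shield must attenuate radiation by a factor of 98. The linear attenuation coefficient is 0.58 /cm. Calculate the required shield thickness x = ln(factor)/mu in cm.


x = ln(factor) / mu
x = ln(98) / 0.58
x = 7.9051 cm

7.9051


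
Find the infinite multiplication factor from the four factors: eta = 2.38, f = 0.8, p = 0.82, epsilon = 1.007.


k_inf = eta * f * p * epsilon
k_inf = 2.38 * 0.8 * 0.82 * 1.007
k_inf = 1.5722

1.5722


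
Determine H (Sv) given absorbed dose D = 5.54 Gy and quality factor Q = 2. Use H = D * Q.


H = D * Q
H = 5.54 * 2
H = 11.080 Sv

11.080


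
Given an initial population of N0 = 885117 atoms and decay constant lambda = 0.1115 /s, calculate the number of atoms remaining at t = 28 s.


N = N0 * exp(-lambda * t)
N = 885117 * exp(-0.1115 * 28)
N = 39006

39006


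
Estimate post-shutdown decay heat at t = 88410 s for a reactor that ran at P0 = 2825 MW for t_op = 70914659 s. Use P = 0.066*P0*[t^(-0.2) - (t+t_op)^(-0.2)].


P/P0 = 0.066 * [t^(-0.2) - (t + t_op)^(-0.2)]
P/P0 = 0.066 * [88410^(-0.2) - (88410 + 70914659)^(-0.2)]
P/P0 = 0.066 * [0.1024943 - 0.02689952] = 0.004989255
P = 2825 * 0.004989255 = 14.095 MW

14.095


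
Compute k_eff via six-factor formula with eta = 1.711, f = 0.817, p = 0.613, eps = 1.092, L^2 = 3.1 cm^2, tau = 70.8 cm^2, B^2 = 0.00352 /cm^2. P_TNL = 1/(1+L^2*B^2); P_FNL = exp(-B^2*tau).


k_inf = eta*f*p*eps = 1.711*0.817*0.613*1.092 = 0.9357400
P_TNL = 1/(1 + L^2*B^2) = 1/(1 + 3.1*0.00352) = 0.9892058
P_FNL = exp(-B^2*tau) = exp(-0.00352*70.8) = 0.7794116
k_eff = k_inf * P_TNL * P_FNL = 0.9357400 * 0.9892058 * 0.7794116
k_eff = 0.72145

0.72145


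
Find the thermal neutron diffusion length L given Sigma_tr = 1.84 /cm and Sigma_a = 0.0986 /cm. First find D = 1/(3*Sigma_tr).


D = 1 / (3 * Sigma_tr) = 1 / (3 * 1.84) = 0.1811594 cm
L = sqrt(D / Sigma_a)
L = sqrt(0.1811594 / 0.0986)
L = 1.3555 cm

1.3555


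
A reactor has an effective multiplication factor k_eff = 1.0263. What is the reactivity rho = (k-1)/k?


rho = (k_eff - 1) / k_eff
rho = (1.0263 - 1) / 1.0263
rho = 0.025626

0.025626


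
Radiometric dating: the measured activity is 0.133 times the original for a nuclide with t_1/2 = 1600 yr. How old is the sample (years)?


lambda = ln(2) / t_half = ln(2) / 1600 = 4.332170e-04 /yr
t = -ln(A/A0) / lambda
t = -ln(0.133) / 4.332170e-04
t = 4656.8 yr

4656.8


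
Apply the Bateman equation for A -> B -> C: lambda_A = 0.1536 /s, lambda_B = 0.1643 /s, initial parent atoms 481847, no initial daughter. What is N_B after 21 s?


N_B(t) = lambda_A * N_A0 / (lambda_B - lambda_A) * [exp(-lambda_A*t) - exp(-lambda_B*t)]
exp(-0.1536*21) = 0.03973194; exp(-0.1643*21) = 0.03173611
N_B = 0.1536 * 481847 / (0.1643 - 0.1536) * (0.03973194 - 0.03173611)
N_B = 55307

55307


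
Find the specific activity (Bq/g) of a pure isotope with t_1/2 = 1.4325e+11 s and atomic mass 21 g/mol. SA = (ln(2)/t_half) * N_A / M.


lambda = ln(2) / t_half = ln(2) / 1.4325e+11 = 4.838724e-12 /s
SA = lambda * N_A / M
SA = 4.838724e-12 * 6.022e23 / 21
SA = 1.3876e+11 Bq/g

1.3876e+11


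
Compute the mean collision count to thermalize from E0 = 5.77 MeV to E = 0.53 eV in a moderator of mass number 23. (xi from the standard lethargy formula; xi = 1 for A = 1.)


xi = 1 + (A-1)^2/(2A)*ln((A-1)/(A+1)) = 0.08448899 (for A = 23)
n = ln(E0/E) / xi
n = ln(5.77e6 / 0.53) / 0.08448899
n = ln(1.088679e+07) / 0.08448899 = 191.78

191.78


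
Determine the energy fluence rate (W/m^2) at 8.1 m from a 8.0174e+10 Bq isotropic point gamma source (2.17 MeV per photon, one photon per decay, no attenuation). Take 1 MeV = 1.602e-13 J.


psi = A * E * 1.602e-13 / (4*pi*r^2)
psi = 8.0174e+10 * 2.17 * 1.602e-13 / (4*pi*8.1^2)
psi = 3.3805e-05 W/m^2

3.3805e-05


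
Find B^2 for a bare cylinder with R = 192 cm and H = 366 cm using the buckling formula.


B^2 = (2.405/R)^2 + (pi/H)^2
B^2 = (2.405/192)^2 + (pi/366)^2
B^2 = 2.3058e-04 /cm^2

2.3058e-04


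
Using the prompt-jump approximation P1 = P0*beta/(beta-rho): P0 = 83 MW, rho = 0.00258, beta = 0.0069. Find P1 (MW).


P1/P0 = beta / (beta - rho)
P1/P0 = 0.0069 / (0.0069 - 0.00258) = 1.597222
P1 = 83 * 1.597222 = 132.57 MW

132.57


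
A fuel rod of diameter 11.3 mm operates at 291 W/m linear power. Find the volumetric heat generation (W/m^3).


r = D / 2 / 1000 = 11.3 / 2 / 1000 = 0.00565 m
q''' = q' / (pi * r^2)
q''' = 291 / (pi * 0.00565^2)
q''' = 2.9017e+06 W/m^3

2.9017e+06


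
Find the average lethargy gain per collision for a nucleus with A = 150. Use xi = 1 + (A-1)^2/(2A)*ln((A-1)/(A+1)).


xi = 1 + (A-1)^2/(2A) * ln((A-1)/(A+1))
xi = 1 + (150-1)^2/(2*150) * ln((150-1)/(150 +1))
xi = 0.013274

0.013274


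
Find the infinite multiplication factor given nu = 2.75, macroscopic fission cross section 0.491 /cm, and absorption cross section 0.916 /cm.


k_inf = nu * Sigma_f / Sigma_a
k_inf = 2.75 * 0.491 / 0.916
k_inf = 1.4741

1.4741


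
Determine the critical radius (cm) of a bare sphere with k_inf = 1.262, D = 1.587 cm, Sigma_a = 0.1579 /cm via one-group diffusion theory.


L^2 = D / Sigma_a = 1.587 / 0.1579 = 10.05066 cm^2
B_m^2 = (k_inf - 1) / L^2 = (1.262 - 1) / 10.05066 = 0.02606794 /cm^2
For a bare sphere: B_g = pi/R, so R_c = pi / sqrt(B_m^2)
R_c = pi / sqrt(0.02606794) = 19.458 cm

19.458


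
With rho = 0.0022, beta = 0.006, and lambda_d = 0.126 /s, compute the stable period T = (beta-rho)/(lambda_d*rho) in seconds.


T = (beta - rho) / (lambda_d * rho)
T = (0.006 - 0.0022) / (0.126 * 0.0022)
T = 13.709 s

13.709


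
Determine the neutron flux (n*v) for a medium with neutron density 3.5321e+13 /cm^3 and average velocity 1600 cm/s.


phi = n * v
phi = 3.5321e+13 * 1600
phi = 5.6514e+16 /cm^2/s

5.6514e+16


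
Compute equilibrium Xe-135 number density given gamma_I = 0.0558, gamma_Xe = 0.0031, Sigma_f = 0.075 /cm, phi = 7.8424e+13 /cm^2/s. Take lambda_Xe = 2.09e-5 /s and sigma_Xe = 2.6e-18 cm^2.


Xe_eq = (gamma_I + gamma_Xe) * Sigma_f * phi / (lambda_Xe + sigma_Xe * phi)
Numerator = (0.0558 + 0.0031) * 0.075 * 7.8424e+13 = 3.464380e+11
Denominator = 2.09e-5 + 2.6e-18 * 7.8424e+13 = 2.248024e-04
Xe_eq = 3.464380e+11 / 2.248024e-04 = 1.5411e+15 /cm^3

1.5411e+15


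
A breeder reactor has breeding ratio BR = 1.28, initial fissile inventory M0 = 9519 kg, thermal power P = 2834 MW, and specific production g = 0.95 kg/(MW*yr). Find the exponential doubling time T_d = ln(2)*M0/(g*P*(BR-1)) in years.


Breeding gain G = BR - 1 = 1.28 - 1 = 0.28
Fissile production rate = g * P * G = 0.95 * 2834 * 0.28 = 753.844 kg/yr
T_d = ln(2) * M0 / (g * P * G)
T_d = ln(2) * 9519 / 753.844 = 8.7526 yr

8.7526


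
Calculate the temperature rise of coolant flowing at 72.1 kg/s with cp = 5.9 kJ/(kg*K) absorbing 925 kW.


dT = Q / (m_dot * cp)
dT = 925 / (72.1 * 5.9)
dT = 2.1745 C

2.1745


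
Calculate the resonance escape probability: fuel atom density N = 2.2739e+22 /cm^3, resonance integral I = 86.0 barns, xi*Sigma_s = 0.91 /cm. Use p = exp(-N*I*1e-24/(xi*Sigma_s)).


p = exp(-N * I * 1e-24 / (xi*Sigma_s))
p = exp(-2.2739e+22 * 86.0 * 1e-24 / 0.91)
p = 0.11661

0.11661


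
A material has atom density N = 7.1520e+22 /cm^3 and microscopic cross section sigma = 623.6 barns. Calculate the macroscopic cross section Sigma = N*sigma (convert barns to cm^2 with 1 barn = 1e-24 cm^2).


Sigma = N * sigma_barns * 1e-24
Sigma = 7.1520e+22 * 623.6 * 1e-24
Sigma = 44.600 /cm

44.600


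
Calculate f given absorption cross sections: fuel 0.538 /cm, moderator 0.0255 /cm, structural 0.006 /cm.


f = Sigma_a_fuel / (Sigma_a_fuel + Sigma_a_mod + Sigma_a_other)
f = 0.538 / (0.538 + 0.0255 + 0.006)
f = 0.94469

0.94469


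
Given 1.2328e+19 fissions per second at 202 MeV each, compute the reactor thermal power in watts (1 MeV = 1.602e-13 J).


P = fission_rate * E_MeV * 1.602e-13
P = 1.2328e+19 * 202 * 1.602e-13
P = 3.9894e+08 W

3.9894e+08


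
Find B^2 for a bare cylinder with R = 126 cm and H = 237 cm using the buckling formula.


B^2 = (2.405/R)^2 + (pi/H)^2
B^2 = (2.405/126)^2 + (pi/237)^2
B^2 = 5.4004e-04 /cm^2

5.4004e-04


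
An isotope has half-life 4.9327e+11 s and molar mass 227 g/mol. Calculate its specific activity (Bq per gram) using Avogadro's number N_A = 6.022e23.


lambda = ln(2) / t_half = ln(2) / 4.9327e+11 = 1.405208e-12 /s
SA = lambda * N_A / M
SA = 1.405208e-12 * 6.022e23 / 227
SA = 3.7278e+09 Bq/g

3.7278e+09


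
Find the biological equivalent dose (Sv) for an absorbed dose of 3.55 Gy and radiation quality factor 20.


H = D * Q
H = 3.55 * 20
H = 71.000 Sv

71.000


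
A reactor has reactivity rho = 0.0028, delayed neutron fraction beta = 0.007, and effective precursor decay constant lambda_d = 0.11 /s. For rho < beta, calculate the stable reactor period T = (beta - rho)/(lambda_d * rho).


T = (beta - rho) / (lambda_d * rho)
T = (0.007 - 0.0028) / (0.11 * 0.0028)
T = 13.636 s

13.636


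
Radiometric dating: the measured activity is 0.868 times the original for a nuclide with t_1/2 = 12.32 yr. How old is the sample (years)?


lambda = ln(2) / t_half = ln(2) / 12.32 = 0.05626195 /yr
t = -ln(A/A0) / lambda
t = -ln(0.868) / 0.05626195
t = 2.5162 yr

2.5162


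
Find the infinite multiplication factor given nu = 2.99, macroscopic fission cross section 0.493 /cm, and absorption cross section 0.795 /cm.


k_inf = nu * Sigma_f / Sigma_a
k_inf = 2.99 * 0.493 / 0.795
k_inf = 1.8542

1.8542


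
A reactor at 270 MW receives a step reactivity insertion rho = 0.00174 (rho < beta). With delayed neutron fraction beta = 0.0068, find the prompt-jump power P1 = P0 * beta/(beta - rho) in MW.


P1/P0 = beta / (beta - rho)
P1/P0 = 0.0068 / (0.0068 - 0.00174) = 1.343874
P1 = 270 * 1.343874 = 362.85 MW

362.85


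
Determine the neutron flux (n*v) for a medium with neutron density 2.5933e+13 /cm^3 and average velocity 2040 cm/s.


phi = n * v
phi = 2.5933e+13 * 2040
phi = 5.2903e+16 /cm^2/s

5.2903e+16


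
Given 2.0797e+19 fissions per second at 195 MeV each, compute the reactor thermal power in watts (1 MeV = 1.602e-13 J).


P = fission_rate * E_MeV * 1.602e-13
P = 2.0797e+19 * 195 * 1.602e-13
P = 6.4968e+08 W

6.4968e+08


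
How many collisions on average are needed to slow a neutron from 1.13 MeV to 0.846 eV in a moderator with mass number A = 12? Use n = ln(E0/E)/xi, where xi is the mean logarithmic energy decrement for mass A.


xi = 1 + (A-1)^2/(2A)*ln((A-1)/(A+1)) = 0.1577690 (for A = 12)
n = ln(E0/E) / xi
n = ln(1.13e6 / 0.846) / 0.1577690
n = ln(1.335697e+06) / 0.1577690 = 89.403

89.403


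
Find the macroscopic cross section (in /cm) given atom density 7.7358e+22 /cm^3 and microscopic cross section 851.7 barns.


Sigma = N * sigma_barns * 1e-24
Sigma = 7.7358e+22 * 851.7 * 1e-24
Sigma = 65.886 /cm

65.886


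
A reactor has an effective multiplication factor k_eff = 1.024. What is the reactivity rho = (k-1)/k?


rho = (k_eff - 1) / k_eff
rho = (1.024 - 1) / 1.024
rho = 0.023438

0.023438


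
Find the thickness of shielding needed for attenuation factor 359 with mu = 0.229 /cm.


x = ln(factor) / mu
x = ln(359) / 0.229
x = 25.691 cm

25.691


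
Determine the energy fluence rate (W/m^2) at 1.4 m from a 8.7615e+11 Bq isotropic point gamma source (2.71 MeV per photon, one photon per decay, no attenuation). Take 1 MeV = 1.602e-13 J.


psi = A * E * 1.602e-13 / (4*pi*r^2)
psi = 8.7615e+11 * 2.71 * 1.602e-13 / (4*pi*1.4^2)
psi = 0.015443 W/m^2

0.015443


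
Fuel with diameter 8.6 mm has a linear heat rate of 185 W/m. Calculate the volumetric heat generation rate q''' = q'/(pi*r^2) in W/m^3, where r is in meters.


r = D / 2 / 1000 = 8.6 / 2 / 1000 = 0.0043 m
q''' = q' / (pi * r^2)
q''' = 185 / (pi * 0.0043^2)
q''' = 3.1848e+06 W/m^3

3.1848e+06


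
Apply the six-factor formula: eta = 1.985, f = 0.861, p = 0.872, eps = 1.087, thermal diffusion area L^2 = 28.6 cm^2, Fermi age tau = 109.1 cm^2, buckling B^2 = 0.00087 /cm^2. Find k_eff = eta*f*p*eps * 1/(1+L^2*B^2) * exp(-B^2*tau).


k_inf = eta*f*p*eps = 1.985*0.861*0.872*1.087 = 1.619980
P_TNL = 1/(1 + L^2*B^2) = 1/(1 + 28.6*0.00087) = 0.9757221
P_FNL = exp(-B^2*tau) = exp(-0.00087*109.1) = 0.9094484
k_eff = k_inf * P_TNL * P_FNL = 1.619980 * 0.9757221 * 0.9094484
k_eff = 1.4375

1.4375


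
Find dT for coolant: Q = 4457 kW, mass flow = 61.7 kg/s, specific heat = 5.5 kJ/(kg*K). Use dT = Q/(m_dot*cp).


dT = Q / (m_dot * cp)
dT = 4457 / (61.7 * 5.5)
dT = 13.134 C

13.134


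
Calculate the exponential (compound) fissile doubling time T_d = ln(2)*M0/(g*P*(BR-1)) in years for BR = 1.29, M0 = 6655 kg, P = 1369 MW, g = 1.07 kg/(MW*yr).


Breeding gain G = BR - 1 = 1.29 - 1 = 0.29
Fissile production rate = g * P * G = 1.07 * 1369 * 0.29 = 424.8007 kg/yr
T_d = ln(2) * M0 / (g * P * G)
T_d = ln(2) * 6655 / 424.8007 = 10.859 yr

10.859


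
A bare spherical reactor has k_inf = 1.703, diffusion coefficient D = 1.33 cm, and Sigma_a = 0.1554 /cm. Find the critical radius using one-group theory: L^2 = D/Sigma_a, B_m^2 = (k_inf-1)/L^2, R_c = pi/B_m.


L^2 = D / Sigma_a = 1.33 / 0.1554 = 8.558559 cm^2
B_m^2 = (k_inf - 1) / L^2 = (1.703 - 1) / 8.558559 = 0.08214000 /cm^2
For a bare sphere: B_g = pi/R, so R_c = pi / sqrt(B_m^2)
R_c = pi / sqrt(0.08214000) = 10.962 cm

10.962


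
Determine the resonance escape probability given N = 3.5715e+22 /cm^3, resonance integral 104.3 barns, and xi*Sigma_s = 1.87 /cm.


p = exp(-N * I * 1e-24 / (xi*Sigma_s))
p = exp(-3.5715e+22 * 104.3 * 1e-24 / 1.87)
p = 0.13642

0.13642


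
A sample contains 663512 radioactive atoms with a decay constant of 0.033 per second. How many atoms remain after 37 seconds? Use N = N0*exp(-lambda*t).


N = N0 * exp(-lambda * t)
N = 663512 * exp(-0.033 * 37)
N = 195693

195693


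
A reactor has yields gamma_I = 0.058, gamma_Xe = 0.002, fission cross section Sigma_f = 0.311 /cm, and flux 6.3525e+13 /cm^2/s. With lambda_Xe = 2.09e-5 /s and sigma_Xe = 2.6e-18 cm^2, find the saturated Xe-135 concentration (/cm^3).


Xe_eq = (gamma_I + gamma_Xe) * Sigma_f * phi / (lambda_Xe + sigma_Xe * phi)
Numerator = (0.058 + 0.002) * 0.311 * 6.3525e+13 = 1.185377e+12
Denominator = 2.09e-5 + 2.6e-18 * 6.3525e+13 = 1.860650e-04
Xe_eq = 1.185377e+12 / 1.860650e-04 = 6.3708e+15 /cm^3

6.3708e+15


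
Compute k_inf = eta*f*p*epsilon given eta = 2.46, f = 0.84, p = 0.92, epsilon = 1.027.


k_inf = eta * f * p * epsilon
k_inf = 2.46 * 0.84 * 0.92 * 1.027
k_inf = 1.9524

1.9524


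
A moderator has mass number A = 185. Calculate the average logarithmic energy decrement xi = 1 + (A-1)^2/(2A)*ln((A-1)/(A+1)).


xi = 1 + (A-1)^2/(2A) * ln((A-1)/(A+1))
xi = 1 + (185-1)^2/(2*185) * ln((185-1)/(185 +1))
xi = 0.010772

0.010772


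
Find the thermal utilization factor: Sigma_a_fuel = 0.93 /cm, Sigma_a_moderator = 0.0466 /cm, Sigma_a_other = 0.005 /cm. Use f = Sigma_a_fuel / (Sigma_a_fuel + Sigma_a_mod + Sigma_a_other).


f = Sigma_a_fuel / (Sigma_a_fuel + Sigma_a_mod + Sigma_a_other)
f = 0.93 / (0.93 + 0.0466 + 0.005)
f = 0.94743

0.94743


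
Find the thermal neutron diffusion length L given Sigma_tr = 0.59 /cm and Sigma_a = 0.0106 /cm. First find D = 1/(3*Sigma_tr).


D = 1 / (3 * Sigma_tr) = 1 / (3 * 0.59) = 0.5649718 cm
L = sqrt(D / Sigma_a)
L = sqrt(0.5649718 / 0.0106)
L = 7.3006 cm

7.3006


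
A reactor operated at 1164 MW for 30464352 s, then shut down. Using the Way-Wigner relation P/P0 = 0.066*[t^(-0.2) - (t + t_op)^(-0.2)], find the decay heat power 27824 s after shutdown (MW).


P/P0 = 0.066 * [t^(-0.2) - (t + t_op)^(-0.2)]
P/P0 = 0.066 * [27824^(-0.2) - (27824 + 30464352)^(-0.2)]
P/P0 = 0.066 * [0.1291564 - 0.03185388] = 0.006421966
P = 1164 * 0.006421966 = 7.4752 MW

7.4752


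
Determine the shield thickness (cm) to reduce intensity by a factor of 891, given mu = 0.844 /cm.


x = ln(factor) / mu
x = ln(891) / 0.844
x = 8.0478 cm

8.0478


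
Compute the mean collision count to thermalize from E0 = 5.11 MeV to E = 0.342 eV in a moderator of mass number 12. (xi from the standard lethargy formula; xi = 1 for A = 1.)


xi = 1 + (A-1)^2/(2A)*ln((A-1)/(A+1)) = 0.1577690 (for A = 12)
n = ln(E0/E) / xi
n = ln(5.11e6 / 0.342) / 0.1577690
n = ln(1.494152e+07) / 0.1577690 = 104.71

104.71


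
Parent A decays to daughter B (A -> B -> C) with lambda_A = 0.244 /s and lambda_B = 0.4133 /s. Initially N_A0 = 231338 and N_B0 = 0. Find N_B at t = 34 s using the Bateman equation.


N_B(t) = lambda_A * N_A0 / (lambda_B - lambda_A) * [exp(-lambda_A*t) - exp(-lambda_B*t)]
exp(-0.244*34) = 2.495129e-04; exp(-0.4133*34) = 7.892364e-07
N_B = 0.244 * 231338 / (0.4133 - 0.244) * (2.495129e-04 - 7.892364e-07)
N_B = 82.927

82.927


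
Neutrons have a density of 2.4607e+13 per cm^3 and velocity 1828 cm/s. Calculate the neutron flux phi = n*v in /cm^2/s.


phi = n * v
phi = 2.4607e+13 * 1828
phi = 4.4982e+16 /cm^2/s

4.4982e+16


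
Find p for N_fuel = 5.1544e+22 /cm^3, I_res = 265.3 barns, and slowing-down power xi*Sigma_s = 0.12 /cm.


p = exp(-N * I * 1e-24 / (xi*Sigma_s))
p = exp(-5.1544e+22 * 265.3 * 1e-24 / 0.12)
p = 3.2351e-50

3.2351e-50


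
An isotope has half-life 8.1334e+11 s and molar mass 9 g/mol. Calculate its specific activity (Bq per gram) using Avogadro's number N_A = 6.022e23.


lambda = ln(2) / t_half = ln(2) / 8.1334e+11 = 8.522232e-13 /s
SA = lambda * N_A / M
SA = 8.522232e-13 * 6.022e23 / 9
SA = 5.7023e+10 Bq/g

5.7023e+10


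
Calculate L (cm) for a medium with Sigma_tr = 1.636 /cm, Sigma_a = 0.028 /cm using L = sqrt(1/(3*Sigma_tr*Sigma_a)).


D = 1 / (3 * Sigma_tr) = 1 / (3 * 1.636) = 0.2037490 cm
L = sqrt(D / Sigma_a)
L = sqrt(0.2037490 / 0.028)
L = 2.6975 cm

2.6975


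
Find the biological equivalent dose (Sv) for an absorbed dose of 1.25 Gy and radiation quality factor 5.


H = D * Q
H = 1.25 * 5
H = 6.2500 Sv

6.2500


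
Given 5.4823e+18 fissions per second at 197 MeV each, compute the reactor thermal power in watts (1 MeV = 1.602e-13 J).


P = fission_rate * E_MeV * 1.602e-13
P = 5.4823e+18 * 197 * 1.602e-13
P = 1.7302e+08 W

1.7302e+08


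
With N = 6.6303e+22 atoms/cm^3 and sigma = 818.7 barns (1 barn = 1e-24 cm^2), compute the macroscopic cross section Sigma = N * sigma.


Sigma = N * sigma_barns * 1e-24
Sigma = 6.6303e+22 * 818.7 * 1e-24
Sigma = 54.282 /cm

54.282


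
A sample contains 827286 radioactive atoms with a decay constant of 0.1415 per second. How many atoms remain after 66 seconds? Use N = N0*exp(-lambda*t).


N = N0 * exp(-lambda * t)
N = 827286 * exp(-0.1415 * 66)
N = 72.741

72.741


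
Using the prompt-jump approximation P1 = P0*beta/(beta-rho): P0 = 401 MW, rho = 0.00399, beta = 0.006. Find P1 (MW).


P1/P0 = beta / (beta - rho)
P1/P0 = 0.006 / (0.006 - 0.00399) = 2.985075
P1 = 401 * 2.985075 = 1197.0 MW

1197.0


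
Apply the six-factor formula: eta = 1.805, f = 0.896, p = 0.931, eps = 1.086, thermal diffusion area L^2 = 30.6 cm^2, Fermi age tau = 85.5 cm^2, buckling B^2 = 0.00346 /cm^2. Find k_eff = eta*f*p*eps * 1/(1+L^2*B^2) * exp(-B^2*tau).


k_inf = eta*f*p*eps = 1.805*0.896*0.931*1.086 = 1.635177
P_TNL = 1/(1 + L^2*B^2) = 1/(1 + 30.6*0.00346) = 0.9042605
P_FNL = exp(-B^2*tau) = exp(-0.00346*85.5) = 0.7439139
k_eff = k_inf * P_TNL * P_FNL = 1.635177 * 0.9042605 * 0.7439139
k_eff = 1.1000

1.1000


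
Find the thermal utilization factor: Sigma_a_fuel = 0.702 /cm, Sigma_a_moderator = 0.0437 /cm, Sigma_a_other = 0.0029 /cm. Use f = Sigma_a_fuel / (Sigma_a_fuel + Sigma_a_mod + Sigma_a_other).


f = Sigma_a_fuel / (Sigma_a_fuel + Sigma_a_mod + Sigma_a_other)
f = 0.702 / (0.702 + 0.0437 + 0.0029)
f = 0.93775

0.93775


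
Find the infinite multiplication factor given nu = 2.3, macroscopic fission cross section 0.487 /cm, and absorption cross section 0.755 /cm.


k_inf = nu * Sigma_f / Sigma_a
k_inf = 2.3 * 0.487 / 0.755
k_inf = 1.4836

1.4836


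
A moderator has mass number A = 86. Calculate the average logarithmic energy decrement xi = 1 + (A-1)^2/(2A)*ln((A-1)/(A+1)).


xi = 1 + (A-1)^2/(2A) * ln((A-1)/(A+1))
xi = 1 + (86-1)^2/(2*86) * ln((86-1)/(86 +1))
xi = 0.023077

0.023077


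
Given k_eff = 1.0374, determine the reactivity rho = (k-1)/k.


rho = (k_eff - 1) / k_eff
rho = (1.0374 - 1) / 1.0374
rho = 0.036052

0.036052


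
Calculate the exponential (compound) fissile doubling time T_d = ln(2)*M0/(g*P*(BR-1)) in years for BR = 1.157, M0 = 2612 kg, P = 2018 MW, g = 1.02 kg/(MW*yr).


Breeding gain G = BR - 1 = 1.157 - 1 = 0.157
Fissile production rate = g * P * G = 1.02 * 2018 * 0.157 = 323.16252 kg/yr
T_d = ln(2) * M0 / (g * P * G)
T_d = ln(2) * 2612 / 323.16252 = 5.6024 yr

5.6024


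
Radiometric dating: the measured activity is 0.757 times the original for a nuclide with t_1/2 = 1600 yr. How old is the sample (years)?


lambda = ln(2) / t_half = ln(2) / 1600 = 4.332170e-04 /yr
t = -ln(A/A0) / lambda
t = -ln(0.757) / 4.332170e-04
t = 642.62 yr

642.62


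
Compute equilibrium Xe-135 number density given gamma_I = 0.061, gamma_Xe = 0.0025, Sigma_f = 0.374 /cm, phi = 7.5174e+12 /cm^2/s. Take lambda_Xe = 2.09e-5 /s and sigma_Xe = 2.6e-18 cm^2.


Xe_eq = (gamma_I + gamma_Xe) * Sigma_f * phi / (lambda_Xe + sigma_Xe * phi)
Numerator = (0.061 + 0.0025) * 0.374 * 7.5174e+12 = 1.785307e+11
Denominator = 2.09e-5 + 2.6e-18 * 7.5174e+12 = 4.044524e-05
Xe_eq = 1.785307e+11 / 4.044524e-05 = 4.4141e+15 /cm^3

4.4141e+15


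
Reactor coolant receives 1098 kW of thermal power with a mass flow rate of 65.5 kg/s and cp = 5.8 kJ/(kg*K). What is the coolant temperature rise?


dT = Q / (m_dot * cp)
dT = 1098 / (65.5 * 5.8)
dT = 2.8902 C

2.8902


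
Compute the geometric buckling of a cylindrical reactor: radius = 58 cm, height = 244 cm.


B^2 = (2.405/R)^2 + (pi/H)^2
B^2 = (2.405/58)^2 + (pi/244)^2
B^2 = 0.0018852 /cm^2

0.0018852


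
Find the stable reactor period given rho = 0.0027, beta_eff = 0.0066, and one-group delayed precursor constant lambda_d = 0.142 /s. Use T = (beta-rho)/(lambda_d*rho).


T = (beta - rho) / (lambda_d * rho)
T = (0.0066 - 0.0027) / (0.142 * 0.0027)
T = 10.172 s

10.172


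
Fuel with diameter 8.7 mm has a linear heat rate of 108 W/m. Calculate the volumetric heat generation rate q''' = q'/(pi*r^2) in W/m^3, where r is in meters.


r = D / 2 / 1000 = 8.7 / 2 / 1000 = 0.00435 m
q''' = q' / (pi * r^2)
q''' = 108 / (pi * 0.00435^2)
q''' = 1.8168e+06 W/m^3

1.8168e+06


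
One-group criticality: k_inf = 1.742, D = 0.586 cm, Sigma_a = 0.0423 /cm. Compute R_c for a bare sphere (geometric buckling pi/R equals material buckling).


L^2 = D / Sigma_a = 0.586 / 0.0423 = 13.85343 cm^2
B_m^2 = (k_inf - 1) / L^2 = (1.742 - 1) / 13.85343 = 0.05356074 /cm^2
For a bare sphere: B_g = pi/R, so R_c = pi / sqrt(B_m^2)
R_c = pi / sqrt(0.05356074) = 13.575 cm

13.575


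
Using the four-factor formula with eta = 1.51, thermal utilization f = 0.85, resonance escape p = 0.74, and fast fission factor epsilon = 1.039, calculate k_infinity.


k_inf = eta * f * p * epsilon
k_inf = 1.51 * 0.85 * 0.74 * 1.039
k_inf = 0.98683

0.98683


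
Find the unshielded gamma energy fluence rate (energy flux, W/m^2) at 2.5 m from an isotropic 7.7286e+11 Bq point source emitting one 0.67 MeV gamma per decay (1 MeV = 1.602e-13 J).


psi = A * E * 1.602e-13 / (4*pi*r^2)
psi = 7.7286e+11 * 0.67 * 1.602e-13 / (4*pi*2.5^2)
psi = 0.0010562 W/m^2

0.0010562


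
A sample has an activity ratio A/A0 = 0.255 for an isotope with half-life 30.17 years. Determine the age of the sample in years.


lambda = ln(2) / t_half = ln(2) / 30.17 = 0.02297472 /yr
t = -ln(A/A0) / lambda
t = -ln(0.255) / 0.02297472
t = 59.478 yr

59.478


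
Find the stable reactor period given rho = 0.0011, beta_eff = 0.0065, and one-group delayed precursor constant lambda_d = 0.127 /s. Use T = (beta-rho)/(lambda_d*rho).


T = (beta - rho) / (lambda_d * rho)
T = (0.0065 - 0.0011) / (0.127 * 0.0011)
T = 38.654 s

38.654


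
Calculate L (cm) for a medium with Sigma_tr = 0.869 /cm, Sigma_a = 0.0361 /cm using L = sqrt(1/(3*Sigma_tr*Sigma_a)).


D = 1 / (3 * Sigma_tr) = 1 / (3 * 0.869) = 0.3835827 cm
L = sqrt(D / Sigma_a)
L = sqrt(0.3835827 / 0.0361)
L = 3.2597 cm

3.2597


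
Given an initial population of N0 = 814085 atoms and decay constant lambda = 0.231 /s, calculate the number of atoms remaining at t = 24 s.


N = N0 * exp(-lambda * t)
N = 814085 * exp(-0.231 * 24)
N = 3183.8

3183.8


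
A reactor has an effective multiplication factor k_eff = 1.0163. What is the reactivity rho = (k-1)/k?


rho = (k_eff - 1) / k_eff
rho = (1.0163 - 1) / 1.0163
rho = 0.016039

0.016039


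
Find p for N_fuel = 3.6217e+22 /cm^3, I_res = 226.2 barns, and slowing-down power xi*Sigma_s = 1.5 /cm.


p = exp(-N * I * 1e-24 / (xi*Sigma_s))
p = exp(-3.6217e+22 * 226.2 * 1e-24 / 1.5)
p = 0.0042471

0.0042471


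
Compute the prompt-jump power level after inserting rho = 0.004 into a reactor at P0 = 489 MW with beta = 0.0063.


P1/P0 = beta / (beta - rho)
P1/P0 = 0.0063 / (0.0063 - 0.004) = 2.739130
P1 = 489 * 2.739130 = 1339.4 MW

1339.4


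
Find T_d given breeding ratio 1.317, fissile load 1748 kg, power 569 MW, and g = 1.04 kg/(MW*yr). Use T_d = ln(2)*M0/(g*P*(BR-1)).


Breeding gain G = BR - 1 = 1.317 - 1 = 0.317
Fissile production rate = g * P * G = 1.04 * 569 * 0.317 = 187.58792 kg/yr
T_d = ln(2) * M0 / (g * P * G)
T_d = ln(2) * 1748 / 187.58792 = 6.4590 yr

6.4590


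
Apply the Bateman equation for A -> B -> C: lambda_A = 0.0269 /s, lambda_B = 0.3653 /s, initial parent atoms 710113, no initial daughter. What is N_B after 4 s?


N_B(t) = lambda_A * N_A0 / (lambda_B - lambda_A) * [exp(-lambda_A*t) - exp(-lambda_B*t)]
exp(-0.0269*4) = 0.8979867; exp(-0.3653*4) = 0.2319578
N_B = 0.0269 * 710113 / (0.3653 - 0.0269) * (0.8979867 - 0.2319578)
N_B = 37596

37596


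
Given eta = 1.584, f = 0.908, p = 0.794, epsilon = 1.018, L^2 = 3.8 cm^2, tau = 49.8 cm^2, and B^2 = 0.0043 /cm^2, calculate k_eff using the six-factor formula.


k_inf = eta*f*p*eps = 1.584*0.908*0.794*1.018 = 1.162544
P_TNL = 1/(1 + L^2*B^2) = 1/(1 + 3.8*0.0043) = 0.9839227
P_FNL = exp(-B^2*tau) = exp(-0.0043*49.8) = 0.8072354
k_eff = k_inf * P_TNL * P_FNL = 1.162544 * 0.9839227 * 0.8072354
k_eff = 0.92336

0.92336


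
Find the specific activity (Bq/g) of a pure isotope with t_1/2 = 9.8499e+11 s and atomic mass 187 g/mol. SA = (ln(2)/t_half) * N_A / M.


lambda = ln(2) / t_half = ln(2) / 9.8499e+11 = 7.037099e-13 /s
SA = lambda * N_A / M
SA = 7.037099e-13 * 6.022e23 / 187
SA = 2.2662e+09 Bq/g

2.2662e+09


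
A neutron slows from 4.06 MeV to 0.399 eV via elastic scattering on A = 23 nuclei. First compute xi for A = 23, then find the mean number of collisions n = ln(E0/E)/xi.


xi = 1 + (A-1)^2/(2A)*ln((A-1)/(A+1)) = 0.08448899 (for A = 23)
n = ln(E0/E) / xi
n = ln(4.06e6 / 0.399) / 0.08448899
n = ln(1.017544e+07) / 0.08448899 = 190.98

190.98


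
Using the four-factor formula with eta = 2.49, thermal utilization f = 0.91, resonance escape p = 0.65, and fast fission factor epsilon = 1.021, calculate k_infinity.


k_inf = eta * f * p * epsilon
k_inf = 2.49 * 0.91 * 0.65 * 1.021
k_inf = 1.5038

1.5038


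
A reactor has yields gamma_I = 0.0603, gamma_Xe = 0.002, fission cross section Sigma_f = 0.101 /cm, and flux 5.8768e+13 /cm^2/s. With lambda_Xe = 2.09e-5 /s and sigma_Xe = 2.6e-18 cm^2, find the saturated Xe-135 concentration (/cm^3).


Xe_eq = (gamma_I + gamma_Xe) * Sigma_f * phi / (lambda_Xe + sigma_Xe * phi)
Numerator = (0.0603 + 0.002) * 0.101 * 5.8768e+13 = 3.697859e+11
Denominator = 2.09e-5 + 2.6e-18 * 5.8768e+13 = 1.736968e-04
Xe_eq = 3.697859e+11 / 1.736968e-04 = 2.1289e+15 /cm^3

2.1289e+15


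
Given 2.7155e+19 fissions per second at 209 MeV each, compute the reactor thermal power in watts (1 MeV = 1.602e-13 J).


P = fission_rate * E_MeV * 1.602e-13
P = 2.7155e+19 * 209 * 1.602e-13
P = 9.0920e+08 W

9.0920e+08


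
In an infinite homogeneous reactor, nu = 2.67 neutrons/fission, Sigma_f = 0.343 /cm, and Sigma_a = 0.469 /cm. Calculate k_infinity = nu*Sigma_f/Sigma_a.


k_inf = nu * Sigma_f / Sigma_a
k_inf = 2.67 * 0.343 / 0.469
k_inf = 1.9527

1.9527


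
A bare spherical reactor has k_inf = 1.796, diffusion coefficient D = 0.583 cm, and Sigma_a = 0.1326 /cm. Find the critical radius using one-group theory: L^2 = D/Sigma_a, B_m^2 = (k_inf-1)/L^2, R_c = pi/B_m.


L^2 = D / Sigma_a = 0.583 / 0.1326 = 4.396682 cm^2
B_m^2 = (k_inf - 1) / L^2 = (1.796 - 1) / 4.396682 = 0.1810456 /cm^2
For a bare sphere: B_g = pi/R, so R_c = pi / sqrt(B_m^2)
R_c = pi / sqrt(0.1810456) = 7.3834 cm

7.3834


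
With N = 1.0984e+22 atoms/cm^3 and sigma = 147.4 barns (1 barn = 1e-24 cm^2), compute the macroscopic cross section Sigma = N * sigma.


Sigma = N * sigma_barns * 1e-24
Sigma = 1.0984e+22 * 147.4 * 1e-24
Sigma = 1.6190 /cm

1.6190


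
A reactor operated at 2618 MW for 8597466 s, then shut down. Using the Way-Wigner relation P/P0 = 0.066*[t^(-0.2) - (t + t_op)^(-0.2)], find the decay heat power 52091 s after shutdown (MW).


P/P0 = 0.066 * [t^(-0.2) - (t + t_op)^(-0.2)]
P/P0 = 0.066 * [52091^(-0.2) - (52091 + 8597466)^(-0.2)]
P/P0 = 0.066 * [0.1139325 - 0.04098276] = 0.004814683
P = 2618 * 0.004814683 = 12.605 MW

12.605


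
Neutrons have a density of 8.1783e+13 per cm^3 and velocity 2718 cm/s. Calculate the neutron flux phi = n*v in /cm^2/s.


phi = n * v
phi = 8.1783e+13 * 2718
phi = 2.2229e+17 /cm^2/s

2.2229e+17


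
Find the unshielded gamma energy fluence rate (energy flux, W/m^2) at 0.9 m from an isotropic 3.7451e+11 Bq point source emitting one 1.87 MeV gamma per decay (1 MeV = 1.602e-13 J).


psi = A * E * 1.602e-13 / (4*pi*r^2)
psi = 3.7451e+11 * 1.87 * 1.602e-13 / (4*pi*0.9^2)
psi = 0.011022 W/m^2

0.011022


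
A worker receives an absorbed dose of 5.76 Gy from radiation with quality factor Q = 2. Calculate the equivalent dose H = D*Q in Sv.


H = D * Q
H = 5.76 * 2
H = 11.520 Sv

11.520


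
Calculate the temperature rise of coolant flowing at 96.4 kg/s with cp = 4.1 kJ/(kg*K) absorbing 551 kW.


dT = Q / (m_dot * cp)
dT = 551 / (96.4 * 4.1)
dT = 1.3941 C

1.3941


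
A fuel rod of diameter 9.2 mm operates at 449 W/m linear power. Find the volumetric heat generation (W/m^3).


r = D / 2 / 1000 = 9.2 / 2 / 1000 = 0.0046 m
q''' = q' / (pi * r^2)
q''' = 449 / (pi * 0.0046^2)
q''' = 6.7543e+06 W/m^3

6.7543e+06


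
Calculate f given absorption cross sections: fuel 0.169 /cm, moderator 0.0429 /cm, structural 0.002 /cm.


f = Sigma_a_fuel / (Sigma_a_fuel + Sigma_a_mod + Sigma_a_other)
f = 0.169 / (0.169 + 0.0429 + 0.002)
f = 0.79009

0.79009


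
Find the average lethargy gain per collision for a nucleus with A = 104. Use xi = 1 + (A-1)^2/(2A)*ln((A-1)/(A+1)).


xi = 1 + (A-1)^2/(2A) * ln((A-1)/(A+1))
xi = 1 + (104-1)^2/(2*104) * ln((104-1)/(104 +1))
xi = 0.019108

0.019108


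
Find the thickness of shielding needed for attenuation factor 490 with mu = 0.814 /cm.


x = ln(factor) / mu
x = ln(490) / 0.814
x = 7.6098 cm

7.6098


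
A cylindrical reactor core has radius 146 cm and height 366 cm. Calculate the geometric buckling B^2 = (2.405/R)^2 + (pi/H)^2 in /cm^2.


B^2 = (2.405/R)^2 + (pi/H)^2
B^2 = (2.405/146)^2 + (pi/366)^2
B^2 = 3.4502e-04 /cm^2

3.4502e-04


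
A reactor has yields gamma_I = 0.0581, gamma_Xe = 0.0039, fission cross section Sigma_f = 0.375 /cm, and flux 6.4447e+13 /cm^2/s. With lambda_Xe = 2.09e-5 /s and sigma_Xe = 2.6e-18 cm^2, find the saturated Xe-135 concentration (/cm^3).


Xe_eq = (gamma_I + gamma_Xe) * Sigma_f * phi / (lambda_Xe + sigma_Xe * phi)
Numerator = (0.0581 + 0.0039) * 0.375 * 6.4447e+13 = 1.498393e+12
Denominator = 2.09e-5 + 2.6e-18 * 6.4447e+13 = 1.884622e-04
Xe_eq = 1.498393e+12 / 1.884622e-04 = 7.9506e+15 /cm^3

7.9506e+15
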